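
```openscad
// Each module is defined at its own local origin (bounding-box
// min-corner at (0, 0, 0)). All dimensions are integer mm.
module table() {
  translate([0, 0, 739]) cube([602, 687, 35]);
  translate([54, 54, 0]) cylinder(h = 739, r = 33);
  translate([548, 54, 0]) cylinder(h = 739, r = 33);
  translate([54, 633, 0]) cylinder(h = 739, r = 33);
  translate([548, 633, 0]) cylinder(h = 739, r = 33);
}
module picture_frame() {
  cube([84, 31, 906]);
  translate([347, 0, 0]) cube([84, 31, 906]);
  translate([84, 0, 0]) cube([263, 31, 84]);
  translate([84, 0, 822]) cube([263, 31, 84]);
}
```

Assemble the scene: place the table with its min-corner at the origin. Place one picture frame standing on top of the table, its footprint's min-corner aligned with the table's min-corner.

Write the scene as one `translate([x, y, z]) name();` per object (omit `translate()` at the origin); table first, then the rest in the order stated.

table();
translate([0, 0, 774]) picture_frame();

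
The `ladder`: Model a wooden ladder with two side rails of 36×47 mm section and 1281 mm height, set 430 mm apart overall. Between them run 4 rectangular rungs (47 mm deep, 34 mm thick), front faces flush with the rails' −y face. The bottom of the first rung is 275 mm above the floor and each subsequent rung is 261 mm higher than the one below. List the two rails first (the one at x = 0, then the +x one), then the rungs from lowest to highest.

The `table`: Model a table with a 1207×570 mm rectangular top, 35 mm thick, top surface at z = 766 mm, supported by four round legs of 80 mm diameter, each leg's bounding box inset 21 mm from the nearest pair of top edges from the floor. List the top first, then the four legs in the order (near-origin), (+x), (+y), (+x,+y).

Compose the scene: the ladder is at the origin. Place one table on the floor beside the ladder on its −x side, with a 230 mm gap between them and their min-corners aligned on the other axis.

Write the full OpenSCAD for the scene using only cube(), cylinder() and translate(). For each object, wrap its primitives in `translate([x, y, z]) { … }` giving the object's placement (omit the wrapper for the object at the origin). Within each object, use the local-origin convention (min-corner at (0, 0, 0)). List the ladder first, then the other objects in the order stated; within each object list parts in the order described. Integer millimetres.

cube([36, 47, 1281]);
translate([394, 0, 0]) cube([36, 47, 1281]);
translate([36, 0, 275]) cube([358, 47, 34]);
translate([36, 0, 536]) cube([358, 47, 34]);
translate([36, 0, 797]) cube([358, 47, 34]);
translate([36, 0, 1058]) cube([358, 47, 34]);
translate([-1437, 0, 0]) {
  translate([0, 0, 731]) cube([1207, 570, 35]);
  translate([61, 61, 0]) cylinder(h = 731, r = 40);
  translate([1146, 61, 0]) cylinder(h = 731, r = 40);
  translate([61, 509, 0]) cylinder(h = 731, r = 40);
  translate([1146, 509, 0]) cylinder(h = 731, r = 40);
}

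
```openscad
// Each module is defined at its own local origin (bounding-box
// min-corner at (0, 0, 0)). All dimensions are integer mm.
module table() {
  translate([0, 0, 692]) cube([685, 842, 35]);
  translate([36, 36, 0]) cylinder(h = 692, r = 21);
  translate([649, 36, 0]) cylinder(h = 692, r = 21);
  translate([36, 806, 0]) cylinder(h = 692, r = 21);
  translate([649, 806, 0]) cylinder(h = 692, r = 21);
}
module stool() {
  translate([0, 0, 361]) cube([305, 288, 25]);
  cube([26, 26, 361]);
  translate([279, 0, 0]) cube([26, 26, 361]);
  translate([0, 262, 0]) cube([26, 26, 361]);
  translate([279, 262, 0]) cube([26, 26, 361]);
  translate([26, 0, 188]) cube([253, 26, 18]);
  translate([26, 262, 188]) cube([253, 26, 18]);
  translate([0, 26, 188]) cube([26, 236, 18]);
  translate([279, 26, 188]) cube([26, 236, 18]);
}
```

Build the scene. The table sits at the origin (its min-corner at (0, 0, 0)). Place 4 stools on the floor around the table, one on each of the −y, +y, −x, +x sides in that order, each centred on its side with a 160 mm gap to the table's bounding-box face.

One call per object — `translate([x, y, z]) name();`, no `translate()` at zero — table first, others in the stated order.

table();
translate([190, -448, 0]) stool();
translate([190, 1002, 0]) stool();
translate([-465, 277, 0]) stool();
translate([845, 277, 0]) stool();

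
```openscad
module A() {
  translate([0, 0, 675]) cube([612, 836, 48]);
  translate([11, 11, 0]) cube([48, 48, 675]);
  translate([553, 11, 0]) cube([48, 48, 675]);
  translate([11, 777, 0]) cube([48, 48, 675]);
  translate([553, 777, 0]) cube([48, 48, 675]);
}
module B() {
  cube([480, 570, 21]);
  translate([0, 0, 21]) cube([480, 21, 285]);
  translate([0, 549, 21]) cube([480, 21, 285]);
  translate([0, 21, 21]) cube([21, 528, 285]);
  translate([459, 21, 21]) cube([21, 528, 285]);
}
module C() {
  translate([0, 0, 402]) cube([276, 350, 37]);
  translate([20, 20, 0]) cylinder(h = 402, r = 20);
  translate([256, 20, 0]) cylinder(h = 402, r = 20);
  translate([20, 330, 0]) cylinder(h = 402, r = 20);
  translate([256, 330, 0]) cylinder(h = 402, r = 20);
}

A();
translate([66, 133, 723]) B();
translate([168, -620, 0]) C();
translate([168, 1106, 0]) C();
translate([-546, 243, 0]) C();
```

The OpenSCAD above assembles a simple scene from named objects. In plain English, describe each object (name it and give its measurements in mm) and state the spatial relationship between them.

A is a rectangular dining table. The top is 612×836×48 mm with its upper surface at z = 723 mm. It stands on four 48×48 mm square legs, each inset 11 mm from the nearest pair of top edges, running from the floor to the underside of the top.

B is an open storage box with external size 480×570×306 mm and wall thickness 21 mm (the base is also 21 mm thick). The base covers the whole footprint; the four walls stand on the base, with the y-facing walls full-width and the x-facing walls fitting between their inner faces.

C is a four-legged stool. The seat is 276×350 mm, 37 mm thick, top at z = 439 mm. It stands on four round legs, each 40 mm in diameter, from z = 0 to the seat underside, each leg's axis is inset half a diameter from the nearest pair of seat edges (so the leg's bounding box is flush with the corner).

The open box is on top of the table, centred. Three stools sit around the table at the −y, +y, −x sides.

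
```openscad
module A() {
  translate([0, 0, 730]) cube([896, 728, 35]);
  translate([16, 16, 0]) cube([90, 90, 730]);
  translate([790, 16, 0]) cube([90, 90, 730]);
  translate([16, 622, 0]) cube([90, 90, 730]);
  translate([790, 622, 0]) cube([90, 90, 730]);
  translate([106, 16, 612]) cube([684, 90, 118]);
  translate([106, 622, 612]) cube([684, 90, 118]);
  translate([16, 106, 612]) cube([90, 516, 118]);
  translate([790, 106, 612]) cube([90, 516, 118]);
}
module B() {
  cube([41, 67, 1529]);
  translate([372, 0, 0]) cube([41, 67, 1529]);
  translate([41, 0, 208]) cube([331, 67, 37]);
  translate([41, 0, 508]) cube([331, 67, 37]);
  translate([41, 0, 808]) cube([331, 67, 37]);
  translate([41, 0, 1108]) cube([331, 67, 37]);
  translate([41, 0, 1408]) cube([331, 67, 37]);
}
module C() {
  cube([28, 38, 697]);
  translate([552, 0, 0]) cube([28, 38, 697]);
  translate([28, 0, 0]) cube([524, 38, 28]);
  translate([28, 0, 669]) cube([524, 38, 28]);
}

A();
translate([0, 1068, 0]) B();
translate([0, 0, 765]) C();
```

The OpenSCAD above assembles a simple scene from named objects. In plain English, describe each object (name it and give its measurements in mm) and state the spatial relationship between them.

A is a table with a 896×728 mm rectangular top, 35 mm thick, top surface at z = 765 mm, supported by four 90×90 mm square legs, each inset 16 mm from the nearest pair of top edges, running from the floor. Four apron rails, 90 mm thick and 118 mm tall, run between adjacent legs with their top edges flush with the underside of the top and their outer faces flush with the legs' outer faces.

B is a wooden ladder with two side rails of 41×67 mm section and 1529 mm height, set 413 mm apart overall. Between them run 5 rectangular rungs (67 mm deep, 37 mm thick), front faces flush with the rails' −y face. The bottom of the first rung is 208 mm above the floor and each subsequent rung is 300 mm higher than the one below.

C is a rectangular picture frame lying in the x–z plane (depth along y). The opening is 524 mm wide (x) by 641 mm tall (z), surrounded by a border 28 mm wide on all four sides. The frame is 38 mm deep and is made of two full-height vertical stiles with two horizontal rails fitted between them.

The ladder is on the floor beside the table on its +y side. The picture frame is on top of the table.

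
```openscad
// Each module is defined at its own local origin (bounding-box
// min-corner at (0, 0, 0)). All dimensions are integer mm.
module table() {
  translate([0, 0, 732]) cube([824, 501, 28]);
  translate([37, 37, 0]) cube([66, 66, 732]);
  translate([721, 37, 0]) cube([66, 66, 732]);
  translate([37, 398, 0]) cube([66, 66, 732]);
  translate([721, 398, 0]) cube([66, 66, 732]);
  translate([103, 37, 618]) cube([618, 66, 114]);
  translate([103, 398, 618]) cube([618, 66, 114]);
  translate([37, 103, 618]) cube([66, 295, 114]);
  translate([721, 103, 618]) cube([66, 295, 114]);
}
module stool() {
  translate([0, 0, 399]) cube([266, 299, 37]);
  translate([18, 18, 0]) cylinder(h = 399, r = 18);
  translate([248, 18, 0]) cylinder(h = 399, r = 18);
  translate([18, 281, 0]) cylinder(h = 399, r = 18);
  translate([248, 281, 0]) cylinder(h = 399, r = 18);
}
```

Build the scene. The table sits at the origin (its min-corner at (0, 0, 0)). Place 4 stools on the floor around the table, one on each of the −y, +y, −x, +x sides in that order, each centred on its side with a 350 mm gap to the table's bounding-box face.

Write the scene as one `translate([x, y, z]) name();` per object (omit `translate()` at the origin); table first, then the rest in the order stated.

table();
translate([279, -649, 0]) stool();
translate([279, 851, 0]) stool();
translate([-616, 101, 0]) stool();
translate([1174, 101, 0]) stool();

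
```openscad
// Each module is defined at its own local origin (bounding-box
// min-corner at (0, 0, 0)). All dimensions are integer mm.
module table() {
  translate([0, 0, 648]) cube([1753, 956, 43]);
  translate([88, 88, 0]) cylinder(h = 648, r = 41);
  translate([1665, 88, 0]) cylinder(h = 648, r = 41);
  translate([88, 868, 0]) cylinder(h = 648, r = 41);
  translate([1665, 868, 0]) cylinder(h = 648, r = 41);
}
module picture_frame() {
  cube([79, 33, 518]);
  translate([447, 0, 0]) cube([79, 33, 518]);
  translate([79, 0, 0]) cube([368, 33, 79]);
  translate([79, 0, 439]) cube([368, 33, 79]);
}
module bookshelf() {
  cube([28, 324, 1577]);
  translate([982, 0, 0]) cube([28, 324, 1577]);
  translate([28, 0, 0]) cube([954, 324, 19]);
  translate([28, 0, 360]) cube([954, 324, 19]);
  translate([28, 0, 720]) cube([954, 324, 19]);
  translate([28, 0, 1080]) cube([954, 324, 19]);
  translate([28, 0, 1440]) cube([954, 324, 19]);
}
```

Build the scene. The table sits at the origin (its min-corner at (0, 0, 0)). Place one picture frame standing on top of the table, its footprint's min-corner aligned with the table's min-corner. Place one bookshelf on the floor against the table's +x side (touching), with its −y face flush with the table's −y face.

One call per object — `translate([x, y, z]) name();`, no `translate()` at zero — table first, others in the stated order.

table();
translate([0, 0, 691]) picture_frame();
translate([1753, 0, 0]) bookshelf();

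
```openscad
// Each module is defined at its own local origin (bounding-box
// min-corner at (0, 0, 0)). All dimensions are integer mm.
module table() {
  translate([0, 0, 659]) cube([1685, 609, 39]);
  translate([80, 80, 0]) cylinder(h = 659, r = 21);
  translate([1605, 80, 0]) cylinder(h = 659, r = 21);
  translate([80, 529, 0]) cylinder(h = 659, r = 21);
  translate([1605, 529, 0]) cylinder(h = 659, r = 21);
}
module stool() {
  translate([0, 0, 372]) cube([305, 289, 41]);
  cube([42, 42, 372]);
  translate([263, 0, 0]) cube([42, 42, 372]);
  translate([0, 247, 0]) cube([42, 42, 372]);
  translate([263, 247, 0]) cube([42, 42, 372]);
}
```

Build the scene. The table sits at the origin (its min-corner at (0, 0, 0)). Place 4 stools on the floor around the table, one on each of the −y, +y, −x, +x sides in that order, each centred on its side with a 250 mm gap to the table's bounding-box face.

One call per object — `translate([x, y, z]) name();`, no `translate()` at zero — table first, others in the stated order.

table();
translate([690, -539, 0]) stool();
translate([690, 859, 0]) stool();
translate([-555, 160, 0]) stool();
translate([1935, 160, 0]) stool();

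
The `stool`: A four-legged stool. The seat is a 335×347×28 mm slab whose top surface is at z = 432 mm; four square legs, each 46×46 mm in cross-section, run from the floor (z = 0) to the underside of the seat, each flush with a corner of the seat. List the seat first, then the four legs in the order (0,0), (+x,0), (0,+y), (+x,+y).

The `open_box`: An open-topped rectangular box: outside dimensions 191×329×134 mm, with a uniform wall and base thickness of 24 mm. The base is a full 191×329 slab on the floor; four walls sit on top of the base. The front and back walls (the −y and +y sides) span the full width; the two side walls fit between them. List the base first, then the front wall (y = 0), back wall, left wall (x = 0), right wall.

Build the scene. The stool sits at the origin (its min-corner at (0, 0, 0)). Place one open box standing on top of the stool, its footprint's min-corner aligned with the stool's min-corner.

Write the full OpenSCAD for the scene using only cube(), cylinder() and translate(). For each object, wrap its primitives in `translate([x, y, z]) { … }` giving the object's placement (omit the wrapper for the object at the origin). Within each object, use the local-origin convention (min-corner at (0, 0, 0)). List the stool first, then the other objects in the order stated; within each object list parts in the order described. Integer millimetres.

translate([0, 0, 404]) cube([335, 347, 28]);
cube([46, 46, 404]);
translate([289, 0, 0]) cube([46, 46, 404]);
translate([0, 301, 0]) cube([46, 46, 404]);
translate([289, 301, 0]) cube([46, 46, 404]);
translate([0, 0, 432]) {
  cube([191, 329, 24]);
  translate([0, 0, 24]) cube([191, 24, 110]);
  translate([0, 305, 24]) cube([191, 24, 110]);
  translate([0, 24, 24]) cube([24, 281, 110]);
  translate([167, 24, 24]) cube([24, 281, 110]);
}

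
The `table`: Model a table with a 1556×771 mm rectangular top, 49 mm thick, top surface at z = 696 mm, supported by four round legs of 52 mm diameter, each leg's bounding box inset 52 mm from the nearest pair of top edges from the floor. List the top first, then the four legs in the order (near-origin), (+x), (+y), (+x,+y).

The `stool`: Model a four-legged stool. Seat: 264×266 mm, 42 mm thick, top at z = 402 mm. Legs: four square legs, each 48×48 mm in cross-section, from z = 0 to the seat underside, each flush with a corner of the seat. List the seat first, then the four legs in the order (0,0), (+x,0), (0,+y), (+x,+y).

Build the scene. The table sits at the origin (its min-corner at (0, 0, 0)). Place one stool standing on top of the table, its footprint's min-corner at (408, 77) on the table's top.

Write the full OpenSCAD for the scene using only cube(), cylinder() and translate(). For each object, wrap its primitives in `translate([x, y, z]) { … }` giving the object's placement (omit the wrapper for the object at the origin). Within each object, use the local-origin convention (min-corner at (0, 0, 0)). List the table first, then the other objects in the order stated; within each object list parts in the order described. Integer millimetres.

translate([0, 0, 647]) cube([1556, 771, 49]);
translate([78, 78, 0]) cylinder(h = 647, r = 26);
translate([1478, 78, 0]) cylinder(h = 647, r = 26);
translate([78, 693, 0]) cylinder(h = 647, r = 26);
translate([1478, 693, 0]) cylinder(h = 647, r = 26);
translate([408, 77, 696]) {
  translate([0, 0, 360]) cube([264, 266, 42]);
  cube([48, 48, 360]);
  translate([216, 0, 0]) cube([48, 48, 360]);
  translate([0, 218, 0]) cube([48, 48, 360]);
  translate([216, 218, 0]) cube([48, 48, 360]);
}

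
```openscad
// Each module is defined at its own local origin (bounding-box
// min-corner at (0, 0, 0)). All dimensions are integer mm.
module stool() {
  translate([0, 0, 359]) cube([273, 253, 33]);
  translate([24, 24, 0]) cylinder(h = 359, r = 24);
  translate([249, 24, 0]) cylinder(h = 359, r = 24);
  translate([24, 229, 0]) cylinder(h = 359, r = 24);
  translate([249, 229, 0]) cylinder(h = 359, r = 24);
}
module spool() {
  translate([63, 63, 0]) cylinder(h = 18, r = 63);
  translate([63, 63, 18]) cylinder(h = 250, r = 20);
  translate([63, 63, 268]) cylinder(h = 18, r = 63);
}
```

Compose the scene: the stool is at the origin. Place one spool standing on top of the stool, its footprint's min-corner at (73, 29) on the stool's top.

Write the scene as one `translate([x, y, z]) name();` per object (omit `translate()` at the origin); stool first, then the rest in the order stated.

stool();
translate([73, 29, 392]) spool();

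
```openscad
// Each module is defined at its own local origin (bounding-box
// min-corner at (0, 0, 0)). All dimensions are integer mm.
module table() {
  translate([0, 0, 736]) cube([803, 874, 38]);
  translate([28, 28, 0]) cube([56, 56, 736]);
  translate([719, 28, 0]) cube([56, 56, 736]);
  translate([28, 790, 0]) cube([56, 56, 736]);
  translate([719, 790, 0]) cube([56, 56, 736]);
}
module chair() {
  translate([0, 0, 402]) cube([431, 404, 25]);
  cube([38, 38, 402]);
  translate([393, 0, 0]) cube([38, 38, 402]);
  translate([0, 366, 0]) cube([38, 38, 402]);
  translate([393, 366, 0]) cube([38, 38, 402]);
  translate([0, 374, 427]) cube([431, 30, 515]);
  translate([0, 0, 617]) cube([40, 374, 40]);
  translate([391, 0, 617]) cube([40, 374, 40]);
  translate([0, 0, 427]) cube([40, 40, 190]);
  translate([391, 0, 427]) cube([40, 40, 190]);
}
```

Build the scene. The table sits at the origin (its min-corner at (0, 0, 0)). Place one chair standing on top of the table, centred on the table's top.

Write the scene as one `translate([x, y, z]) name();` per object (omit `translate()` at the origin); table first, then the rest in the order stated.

table();
translate([186, 235, 774]) chair();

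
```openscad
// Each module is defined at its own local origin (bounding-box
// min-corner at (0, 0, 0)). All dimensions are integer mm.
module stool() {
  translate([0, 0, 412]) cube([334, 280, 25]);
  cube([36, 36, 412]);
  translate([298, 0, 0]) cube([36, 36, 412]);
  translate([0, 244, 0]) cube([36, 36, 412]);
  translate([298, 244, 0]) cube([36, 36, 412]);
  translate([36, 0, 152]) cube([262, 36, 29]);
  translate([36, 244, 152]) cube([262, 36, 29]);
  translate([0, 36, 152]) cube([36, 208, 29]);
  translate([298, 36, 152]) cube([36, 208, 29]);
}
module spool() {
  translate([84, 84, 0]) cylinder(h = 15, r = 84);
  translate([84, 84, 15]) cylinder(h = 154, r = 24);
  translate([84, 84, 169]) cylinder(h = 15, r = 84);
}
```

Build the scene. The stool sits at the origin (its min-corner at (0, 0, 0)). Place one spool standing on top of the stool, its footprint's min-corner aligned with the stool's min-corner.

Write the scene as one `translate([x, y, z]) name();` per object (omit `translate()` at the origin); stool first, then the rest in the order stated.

stool();
translate([0, 0, 437]) spool();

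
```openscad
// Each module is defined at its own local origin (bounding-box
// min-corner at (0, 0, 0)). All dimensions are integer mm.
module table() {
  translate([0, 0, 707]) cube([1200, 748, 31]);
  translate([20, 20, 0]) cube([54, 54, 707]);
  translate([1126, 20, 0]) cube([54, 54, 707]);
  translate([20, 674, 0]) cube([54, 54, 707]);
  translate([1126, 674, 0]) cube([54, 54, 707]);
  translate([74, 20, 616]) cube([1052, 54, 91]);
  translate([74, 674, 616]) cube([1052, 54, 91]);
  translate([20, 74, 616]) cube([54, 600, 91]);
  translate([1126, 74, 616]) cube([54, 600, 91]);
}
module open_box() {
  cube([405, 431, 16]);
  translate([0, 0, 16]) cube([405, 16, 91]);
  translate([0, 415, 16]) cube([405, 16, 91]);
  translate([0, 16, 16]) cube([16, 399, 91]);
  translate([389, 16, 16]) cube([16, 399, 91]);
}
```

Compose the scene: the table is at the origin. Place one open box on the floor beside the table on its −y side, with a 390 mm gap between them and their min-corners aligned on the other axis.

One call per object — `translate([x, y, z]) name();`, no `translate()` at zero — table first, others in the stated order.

table();
translate([0, -821, 0]) open_box();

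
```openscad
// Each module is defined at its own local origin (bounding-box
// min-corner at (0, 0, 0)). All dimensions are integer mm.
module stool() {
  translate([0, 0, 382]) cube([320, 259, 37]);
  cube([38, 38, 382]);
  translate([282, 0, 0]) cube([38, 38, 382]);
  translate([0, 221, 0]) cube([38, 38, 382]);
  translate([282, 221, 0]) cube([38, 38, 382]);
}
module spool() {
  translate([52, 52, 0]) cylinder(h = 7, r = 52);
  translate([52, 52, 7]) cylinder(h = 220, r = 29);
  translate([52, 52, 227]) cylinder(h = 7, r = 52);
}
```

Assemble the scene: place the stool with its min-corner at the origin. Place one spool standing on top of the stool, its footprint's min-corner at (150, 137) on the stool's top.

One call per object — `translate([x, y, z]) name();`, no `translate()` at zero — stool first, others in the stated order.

stool();
translate([150, 137, 419]) spool();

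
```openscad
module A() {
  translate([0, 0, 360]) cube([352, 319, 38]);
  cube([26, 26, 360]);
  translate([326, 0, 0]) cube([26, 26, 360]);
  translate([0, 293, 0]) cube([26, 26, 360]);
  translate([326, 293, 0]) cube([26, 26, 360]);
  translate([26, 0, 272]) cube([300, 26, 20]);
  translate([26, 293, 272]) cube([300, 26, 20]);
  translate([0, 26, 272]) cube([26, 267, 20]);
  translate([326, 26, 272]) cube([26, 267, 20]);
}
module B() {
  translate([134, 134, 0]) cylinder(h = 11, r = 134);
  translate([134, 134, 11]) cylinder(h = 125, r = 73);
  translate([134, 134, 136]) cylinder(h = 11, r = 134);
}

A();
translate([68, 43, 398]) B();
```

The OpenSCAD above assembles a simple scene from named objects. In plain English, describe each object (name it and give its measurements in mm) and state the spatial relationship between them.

A is a four-legged stool. The seat is a 352×319×38 mm slab whose top surface is at z = 398 mm; four square legs, each 26×26 mm in cross-section, run from the floor (z = 0) to the underside of the seat, each flush with a corner of the seat. Four stretchers, 26 mm wide and 20 mm tall, connect adjacent legs with their undersides at z = 272 mm, each running between the inner faces of the legs it joins and aligned with the legs' outer faces on the other axis.

B is a spool: two coaxial disc flanges of radius 134 mm and thickness 11 mm, joined by a core cylinder of radius 73 mm and height 125 mm. The lower flange rests on z = 0 and the three cylinders share a vertical axis.

The spool is on top of the stool.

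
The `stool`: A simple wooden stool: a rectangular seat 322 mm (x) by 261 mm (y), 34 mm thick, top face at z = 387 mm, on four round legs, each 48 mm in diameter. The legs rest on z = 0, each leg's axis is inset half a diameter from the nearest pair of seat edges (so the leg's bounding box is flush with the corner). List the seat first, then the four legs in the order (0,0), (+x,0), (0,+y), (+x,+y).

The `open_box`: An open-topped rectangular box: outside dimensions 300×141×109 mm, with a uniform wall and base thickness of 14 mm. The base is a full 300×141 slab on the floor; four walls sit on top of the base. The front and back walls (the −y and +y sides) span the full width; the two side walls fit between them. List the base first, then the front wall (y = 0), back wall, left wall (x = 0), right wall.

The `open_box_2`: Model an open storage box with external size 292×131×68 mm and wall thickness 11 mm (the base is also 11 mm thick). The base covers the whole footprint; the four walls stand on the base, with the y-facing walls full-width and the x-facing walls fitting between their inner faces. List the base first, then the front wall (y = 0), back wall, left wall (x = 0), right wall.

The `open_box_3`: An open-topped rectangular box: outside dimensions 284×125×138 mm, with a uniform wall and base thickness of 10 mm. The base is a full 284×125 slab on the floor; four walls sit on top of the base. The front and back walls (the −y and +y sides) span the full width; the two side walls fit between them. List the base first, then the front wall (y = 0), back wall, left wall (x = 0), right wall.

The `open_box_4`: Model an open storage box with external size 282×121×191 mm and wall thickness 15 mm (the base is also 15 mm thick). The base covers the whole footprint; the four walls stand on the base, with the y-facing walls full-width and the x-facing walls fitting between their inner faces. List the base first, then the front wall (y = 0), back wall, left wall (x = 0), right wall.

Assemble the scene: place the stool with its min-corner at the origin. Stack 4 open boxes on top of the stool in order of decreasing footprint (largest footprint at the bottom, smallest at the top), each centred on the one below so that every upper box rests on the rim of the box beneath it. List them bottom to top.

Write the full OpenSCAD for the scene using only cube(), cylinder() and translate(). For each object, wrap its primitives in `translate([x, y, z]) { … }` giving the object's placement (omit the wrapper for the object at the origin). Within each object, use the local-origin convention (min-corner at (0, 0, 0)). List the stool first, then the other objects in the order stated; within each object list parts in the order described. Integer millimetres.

translate([0, 0, 353]) cube([322, 261, 34]);
translate([24, 24, 0]) cylinder(h = 353, r = 24);
translate([298, 24, 0]) cylinder(h = 353, r = 24);
translate([24, 237, 0]) cylinder(h = 353, r = 24);
translate([298, 237, 0]) cylinder(h = 353, r = 24);
translate([11, 60, 387]) {
  cube([300, 141, 14]);
  translate([0, 0, 14]) cube([300, 14, 95]);
  translate([0, 127, 14]) cube([300, 14, 95]);
  translate([0, 14, 14]) cube([14, 113, 95]);
  translate([286, 14, 14]) cube([14, 113, 95]);
}
translate([15, 65, 496]) {
  cube([292, 131, 11]);
  translate([0, 0, 11]) cube([292, 11, 57]);
  translate([0, 120, 11]) cube([292, 11, 57]);
  translate([0, 11, 11]) cube([11, 109, 57]);
  translate([281, 11, 11]) cube([11, 109, 57]);
}
translate([19, 68, 564]) {
  cube([284, 125, 10]);
  translate([0, 0, 10]) cube([284, 10, 128]);
  translate([0, 115, 10]) cube([284, 10, 128]);
  translate([0, 10, 10]) cube([10, 105, 128]);
  translate([274, 10, 10]) cube([10, 105, 128]);
}
translate([20, 70, 702]) {
  cube([282, 121, 15]);
  translate([0, 0, 15]) cube([282, 15, 176]);
  translate([0, 106, 15]) cube([282, 15, 176]);
  translate([0, 15, 15]) cube([15, 91, 176]);
  translate([267, 15, 15]) cube([15, 91, 176]);
}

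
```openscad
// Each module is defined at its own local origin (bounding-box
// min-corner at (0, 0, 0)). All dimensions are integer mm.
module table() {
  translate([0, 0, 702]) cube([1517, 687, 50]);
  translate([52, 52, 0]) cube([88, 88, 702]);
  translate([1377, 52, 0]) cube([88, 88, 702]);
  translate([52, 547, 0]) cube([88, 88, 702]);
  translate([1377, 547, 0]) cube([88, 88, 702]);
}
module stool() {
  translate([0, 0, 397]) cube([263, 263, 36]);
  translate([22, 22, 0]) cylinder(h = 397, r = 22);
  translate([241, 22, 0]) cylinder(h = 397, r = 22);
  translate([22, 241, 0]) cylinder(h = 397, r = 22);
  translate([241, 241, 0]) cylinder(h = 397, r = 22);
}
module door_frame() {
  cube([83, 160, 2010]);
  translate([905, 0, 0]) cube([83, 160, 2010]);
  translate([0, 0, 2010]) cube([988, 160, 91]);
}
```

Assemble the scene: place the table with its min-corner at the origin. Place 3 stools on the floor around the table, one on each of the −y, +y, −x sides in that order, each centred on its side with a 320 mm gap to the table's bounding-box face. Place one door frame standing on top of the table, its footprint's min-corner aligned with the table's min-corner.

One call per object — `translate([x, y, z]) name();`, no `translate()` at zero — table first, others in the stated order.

table();
translate([627, -583, 0]) stool();
translate([627, 1007, 0]) stool();
translate([-583, 212, 0]) stool();
translate([0, 0, 752]) door_frame();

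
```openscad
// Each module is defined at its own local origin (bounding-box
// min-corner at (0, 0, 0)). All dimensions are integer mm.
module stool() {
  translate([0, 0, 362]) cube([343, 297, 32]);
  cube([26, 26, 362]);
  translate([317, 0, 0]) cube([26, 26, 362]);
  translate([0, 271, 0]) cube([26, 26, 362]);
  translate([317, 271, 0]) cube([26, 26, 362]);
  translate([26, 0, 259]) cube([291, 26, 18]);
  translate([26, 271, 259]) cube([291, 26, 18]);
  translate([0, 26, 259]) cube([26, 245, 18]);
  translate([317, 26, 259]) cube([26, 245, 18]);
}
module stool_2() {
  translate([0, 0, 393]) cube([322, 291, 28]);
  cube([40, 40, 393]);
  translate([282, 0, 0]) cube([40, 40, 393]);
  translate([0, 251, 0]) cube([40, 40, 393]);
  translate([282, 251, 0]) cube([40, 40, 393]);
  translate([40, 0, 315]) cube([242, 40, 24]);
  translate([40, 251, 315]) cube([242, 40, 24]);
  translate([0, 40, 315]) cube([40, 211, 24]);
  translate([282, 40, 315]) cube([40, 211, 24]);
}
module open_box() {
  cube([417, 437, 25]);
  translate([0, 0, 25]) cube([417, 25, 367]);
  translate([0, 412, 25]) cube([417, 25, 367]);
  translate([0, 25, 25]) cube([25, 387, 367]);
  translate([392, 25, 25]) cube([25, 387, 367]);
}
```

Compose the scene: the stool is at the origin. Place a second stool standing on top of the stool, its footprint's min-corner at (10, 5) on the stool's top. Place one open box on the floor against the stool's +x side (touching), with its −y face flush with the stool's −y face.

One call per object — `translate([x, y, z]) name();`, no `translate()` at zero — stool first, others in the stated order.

stool();
translate([10, 5, 394]) stool_2();
translate([343, 0, 0]) open_box();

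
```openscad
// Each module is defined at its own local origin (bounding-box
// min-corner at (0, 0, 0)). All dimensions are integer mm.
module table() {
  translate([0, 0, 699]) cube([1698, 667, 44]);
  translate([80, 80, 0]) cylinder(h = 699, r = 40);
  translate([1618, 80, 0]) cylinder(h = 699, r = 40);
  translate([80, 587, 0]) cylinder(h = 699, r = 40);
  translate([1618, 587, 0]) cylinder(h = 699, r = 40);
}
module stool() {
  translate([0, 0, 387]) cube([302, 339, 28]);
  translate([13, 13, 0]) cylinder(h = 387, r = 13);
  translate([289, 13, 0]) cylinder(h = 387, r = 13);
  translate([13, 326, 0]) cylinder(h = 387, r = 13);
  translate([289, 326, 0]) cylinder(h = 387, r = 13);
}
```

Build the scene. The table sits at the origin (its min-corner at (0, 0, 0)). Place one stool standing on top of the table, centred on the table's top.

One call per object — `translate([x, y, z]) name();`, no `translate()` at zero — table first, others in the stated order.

table();
translate([698, 164, 743]) stool();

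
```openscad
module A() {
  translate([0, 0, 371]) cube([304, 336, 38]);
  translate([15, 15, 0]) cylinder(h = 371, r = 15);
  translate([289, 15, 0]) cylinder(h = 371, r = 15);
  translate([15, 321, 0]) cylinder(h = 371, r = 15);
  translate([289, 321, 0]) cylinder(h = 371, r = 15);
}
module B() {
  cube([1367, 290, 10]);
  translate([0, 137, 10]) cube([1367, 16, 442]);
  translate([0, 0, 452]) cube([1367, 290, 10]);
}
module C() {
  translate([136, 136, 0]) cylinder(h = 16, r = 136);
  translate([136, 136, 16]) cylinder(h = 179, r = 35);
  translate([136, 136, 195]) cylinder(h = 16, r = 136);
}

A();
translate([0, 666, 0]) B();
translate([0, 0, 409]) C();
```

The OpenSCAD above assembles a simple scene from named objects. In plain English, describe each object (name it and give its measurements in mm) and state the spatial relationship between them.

A is a simple wooden stool: a rectangular seat 304 mm (x) by 336 mm (y), 38 mm thick, top face at z = 409 mm, on four round legs, each 30 mm in diameter. The legs rest on z = 0, each leg's axis is inset half a diameter from the nearest pair of seat edges (so the leg's bounding box is flush with the corner).

B is an I-beam lying along x, 1367 mm long. Overall section height 462 mm. Two flanges 290 mm wide (y) and 10 mm thick, one on the floor and one at the top; a web 16 mm thick runs between them, centred on the flange width.

C is a spool: two coaxial disc flanges of radius 136 mm and thickness 16 mm, joined by a core cylinder of radius 35 mm and height 179 mm. The lower flange rests on z = 0 and the three cylinders share a vertical axis.

The I-beam is on the floor beside the stool on its +y side. The spool is on top of the stool.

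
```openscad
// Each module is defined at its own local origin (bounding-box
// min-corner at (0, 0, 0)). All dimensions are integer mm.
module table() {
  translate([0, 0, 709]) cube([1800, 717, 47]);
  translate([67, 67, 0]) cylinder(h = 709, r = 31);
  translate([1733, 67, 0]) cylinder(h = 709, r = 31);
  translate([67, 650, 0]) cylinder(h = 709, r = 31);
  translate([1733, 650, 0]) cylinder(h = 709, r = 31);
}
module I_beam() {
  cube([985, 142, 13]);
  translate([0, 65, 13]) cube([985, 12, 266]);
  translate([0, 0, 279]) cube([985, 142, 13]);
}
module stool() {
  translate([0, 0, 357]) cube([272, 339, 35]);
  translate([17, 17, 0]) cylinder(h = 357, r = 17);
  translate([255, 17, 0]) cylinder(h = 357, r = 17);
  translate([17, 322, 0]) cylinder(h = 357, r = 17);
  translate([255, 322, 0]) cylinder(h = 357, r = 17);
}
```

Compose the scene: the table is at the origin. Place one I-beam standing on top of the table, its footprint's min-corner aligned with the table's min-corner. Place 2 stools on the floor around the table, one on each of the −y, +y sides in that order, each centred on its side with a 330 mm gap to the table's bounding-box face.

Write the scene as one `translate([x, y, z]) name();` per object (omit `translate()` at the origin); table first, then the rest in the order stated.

table();
translate([0, 0, 756]) I_beam();
translate([764, -669, 0]) stool();
translate([764, 1047, 0]) stool();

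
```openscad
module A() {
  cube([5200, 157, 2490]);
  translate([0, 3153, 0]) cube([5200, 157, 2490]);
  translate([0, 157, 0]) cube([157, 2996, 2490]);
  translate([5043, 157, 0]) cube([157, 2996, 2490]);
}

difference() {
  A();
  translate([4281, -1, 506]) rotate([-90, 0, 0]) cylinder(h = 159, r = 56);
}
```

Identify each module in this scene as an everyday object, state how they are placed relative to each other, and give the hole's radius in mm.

A is a house frame. The house frame has a circular hole through its front wall. The hole's radius is 56 mm.

The subtracted cylinder has r = 56 mm.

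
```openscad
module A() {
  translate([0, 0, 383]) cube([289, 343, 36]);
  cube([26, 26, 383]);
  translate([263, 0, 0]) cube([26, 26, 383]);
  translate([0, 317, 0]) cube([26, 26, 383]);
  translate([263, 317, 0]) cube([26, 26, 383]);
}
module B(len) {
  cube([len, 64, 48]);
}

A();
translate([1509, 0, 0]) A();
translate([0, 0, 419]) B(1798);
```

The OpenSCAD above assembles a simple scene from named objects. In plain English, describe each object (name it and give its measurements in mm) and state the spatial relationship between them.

A is a four-legged stool. The seat is a 289×343×36 mm slab whose top surface is at z = 419 mm; four square legs, each 26×26 mm in cross-section, run from the floor (z = 0) to the underside of the seat, each flush with a corner of the seat.

B is a rectangular beam 1798 mm long (x), 64 mm deep (y), 48 mm thick (z).

The beam spans the tops of two stools placed 1220 mm apart, resting at z = 419 mm.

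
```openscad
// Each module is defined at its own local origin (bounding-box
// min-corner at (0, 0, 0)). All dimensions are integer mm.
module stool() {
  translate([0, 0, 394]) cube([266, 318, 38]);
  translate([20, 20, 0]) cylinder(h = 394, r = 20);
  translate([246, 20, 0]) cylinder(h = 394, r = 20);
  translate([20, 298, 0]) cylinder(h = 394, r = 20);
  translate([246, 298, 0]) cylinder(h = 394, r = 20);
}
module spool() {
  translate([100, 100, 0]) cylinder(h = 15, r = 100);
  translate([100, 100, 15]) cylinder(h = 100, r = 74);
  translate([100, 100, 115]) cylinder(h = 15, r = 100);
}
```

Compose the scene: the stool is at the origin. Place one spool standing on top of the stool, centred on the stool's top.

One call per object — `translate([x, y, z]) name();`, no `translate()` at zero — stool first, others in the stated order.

stool();
translate([33, 59, 432]) spool();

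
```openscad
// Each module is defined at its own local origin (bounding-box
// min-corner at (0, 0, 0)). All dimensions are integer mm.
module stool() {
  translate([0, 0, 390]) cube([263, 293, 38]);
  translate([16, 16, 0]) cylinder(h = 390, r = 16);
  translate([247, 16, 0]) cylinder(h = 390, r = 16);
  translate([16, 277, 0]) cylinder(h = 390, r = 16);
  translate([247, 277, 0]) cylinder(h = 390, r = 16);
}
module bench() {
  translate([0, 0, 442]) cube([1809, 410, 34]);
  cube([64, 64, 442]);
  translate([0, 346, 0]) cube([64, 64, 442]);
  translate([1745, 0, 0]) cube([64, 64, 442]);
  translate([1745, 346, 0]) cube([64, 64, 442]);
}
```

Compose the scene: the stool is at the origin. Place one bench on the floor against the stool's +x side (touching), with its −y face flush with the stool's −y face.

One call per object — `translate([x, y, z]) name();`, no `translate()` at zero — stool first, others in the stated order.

stool();
translate([263, 0, 0]) bench();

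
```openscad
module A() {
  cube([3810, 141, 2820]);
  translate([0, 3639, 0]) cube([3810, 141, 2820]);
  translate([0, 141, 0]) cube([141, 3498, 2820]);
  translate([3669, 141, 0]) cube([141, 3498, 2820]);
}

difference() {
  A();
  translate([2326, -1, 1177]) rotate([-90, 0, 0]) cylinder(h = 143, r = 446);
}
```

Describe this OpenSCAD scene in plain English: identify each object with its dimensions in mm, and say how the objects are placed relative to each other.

A is the wall frame of a small rectangular building: four walls, each 2820 mm tall and 141 mm thick, enclosing a footprint 3810 mm (x) by 3780 mm (y) outside-to-outside, with no floor or roof. The front and back walls (the −y and +y sides) span the full width; the two side walls fit between them.

The house frame has a circular hole of radius 446 mm through its front wall, centred at (x = 2326, z = 1177).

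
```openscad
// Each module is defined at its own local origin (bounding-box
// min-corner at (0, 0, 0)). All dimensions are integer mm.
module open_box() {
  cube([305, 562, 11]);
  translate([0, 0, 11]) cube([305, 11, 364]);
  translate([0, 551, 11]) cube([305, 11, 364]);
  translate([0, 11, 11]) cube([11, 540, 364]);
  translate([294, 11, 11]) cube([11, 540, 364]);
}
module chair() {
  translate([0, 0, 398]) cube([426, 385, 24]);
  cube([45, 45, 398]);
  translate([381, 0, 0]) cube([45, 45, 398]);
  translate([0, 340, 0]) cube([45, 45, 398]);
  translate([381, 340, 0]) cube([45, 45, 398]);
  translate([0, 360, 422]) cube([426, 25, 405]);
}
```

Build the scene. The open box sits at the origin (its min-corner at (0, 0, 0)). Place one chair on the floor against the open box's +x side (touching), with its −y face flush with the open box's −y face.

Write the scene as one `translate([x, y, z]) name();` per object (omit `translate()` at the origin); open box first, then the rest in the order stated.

open_box();
translate([305, 0, 0]) chair();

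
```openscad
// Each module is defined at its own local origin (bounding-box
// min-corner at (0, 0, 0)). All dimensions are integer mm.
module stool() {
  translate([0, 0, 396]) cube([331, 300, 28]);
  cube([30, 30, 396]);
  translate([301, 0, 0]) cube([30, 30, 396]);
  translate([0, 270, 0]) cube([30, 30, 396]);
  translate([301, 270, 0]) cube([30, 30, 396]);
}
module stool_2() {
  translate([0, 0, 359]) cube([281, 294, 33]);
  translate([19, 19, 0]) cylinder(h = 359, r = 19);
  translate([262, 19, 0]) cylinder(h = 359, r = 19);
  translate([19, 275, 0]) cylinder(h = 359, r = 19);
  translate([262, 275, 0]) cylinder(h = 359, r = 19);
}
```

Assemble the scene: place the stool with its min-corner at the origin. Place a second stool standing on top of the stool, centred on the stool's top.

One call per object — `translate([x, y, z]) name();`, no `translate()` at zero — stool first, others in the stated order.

stool();
translate([25, 3, 424]) stool_2();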